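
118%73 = 45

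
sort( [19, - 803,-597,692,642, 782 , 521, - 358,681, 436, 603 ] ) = [ - 803, - 597, - 358, 19,436,521, 603,642,681,692  ,  782 ]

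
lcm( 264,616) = 1848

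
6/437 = 6/437 = 0.01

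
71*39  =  2769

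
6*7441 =44646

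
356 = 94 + 262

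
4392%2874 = 1518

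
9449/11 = 859 = 859.00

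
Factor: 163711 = 31^1*5281^1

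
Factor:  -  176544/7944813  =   -19616/882757 = -2^5*197^(  -  1)*613^1 * 4481^( - 1 ) 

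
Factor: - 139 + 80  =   - 59  =  - 59^1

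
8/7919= 8/7919 =0.00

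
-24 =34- 58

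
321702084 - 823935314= -502233230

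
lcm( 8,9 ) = 72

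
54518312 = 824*66163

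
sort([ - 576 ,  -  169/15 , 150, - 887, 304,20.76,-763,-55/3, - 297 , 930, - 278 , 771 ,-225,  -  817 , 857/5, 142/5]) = [ - 887,-817,  -  763,- 576,-297 , - 278, -225 , - 55/3, - 169/15,20.76,  142/5,150,  857/5,304 , 771,  930] 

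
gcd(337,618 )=1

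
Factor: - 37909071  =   - 3^2*4212119^1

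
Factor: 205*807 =165435 = 3^1*5^1*41^1* 269^1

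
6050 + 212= 6262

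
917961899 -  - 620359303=1538321202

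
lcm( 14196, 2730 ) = 70980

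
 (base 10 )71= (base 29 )2d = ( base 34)23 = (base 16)47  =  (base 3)2122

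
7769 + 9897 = 17666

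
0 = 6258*0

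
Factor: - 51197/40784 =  - 2^ (- 4 ) *2549^( - 1 )  *51197^1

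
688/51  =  688/51 = 13.49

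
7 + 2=9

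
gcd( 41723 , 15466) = 11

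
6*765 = 4590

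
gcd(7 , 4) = 1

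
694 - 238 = 456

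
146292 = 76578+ 69714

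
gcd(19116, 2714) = 118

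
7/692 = 7/692 = 0.01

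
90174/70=1288 + 1/5 = 1288.20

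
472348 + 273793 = 746141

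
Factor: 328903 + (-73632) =397^1*643^1 = 255271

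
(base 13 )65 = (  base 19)47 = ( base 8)123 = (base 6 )215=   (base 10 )83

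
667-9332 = -8665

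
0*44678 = 0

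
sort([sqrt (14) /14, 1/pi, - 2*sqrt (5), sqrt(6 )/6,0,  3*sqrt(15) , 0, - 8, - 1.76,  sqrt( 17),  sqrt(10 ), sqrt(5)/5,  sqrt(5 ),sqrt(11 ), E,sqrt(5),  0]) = [ -8,-2*sqrt( 5 ) ,-1.76, 0, 0, 0,  sqrt(14) /14, 1/pi,sqrt(6 )/6,sqrt(5 ) /5 , sqrt( 5) , sqrt( 5),E,  sqrt ( 10), sqrt( 11), sqrt(17 )  ,  3*sqrt( 15) ]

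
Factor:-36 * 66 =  - 2^3*3^3*11^1  =  - 2376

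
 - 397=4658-5055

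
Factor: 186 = 2^1 * 3^1*31^1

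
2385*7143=17036055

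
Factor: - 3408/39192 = -2/23 = - 2^1* 23^ ( - 1)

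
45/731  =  45/731= 0.06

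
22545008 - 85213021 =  - 62668013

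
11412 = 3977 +7435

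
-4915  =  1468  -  6383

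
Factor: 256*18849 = 2^8*3^1*61^1*103^1 = 4825344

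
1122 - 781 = 341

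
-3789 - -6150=2361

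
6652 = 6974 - 322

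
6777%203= 78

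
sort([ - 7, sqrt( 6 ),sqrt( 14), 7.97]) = [-7, sqrt( 6 ), sqrt(14),7.97] 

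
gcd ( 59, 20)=1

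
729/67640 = 729/67640 = 0.01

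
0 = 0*666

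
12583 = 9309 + 3274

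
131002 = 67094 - - 63908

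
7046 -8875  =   - 1829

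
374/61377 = 374/61377 = 0.01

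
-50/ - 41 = 1+9/41 = 1.22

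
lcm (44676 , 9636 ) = 491436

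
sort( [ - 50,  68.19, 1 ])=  [ - 50,1, 68.19] 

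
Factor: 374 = 2^1 * 11^1*17^1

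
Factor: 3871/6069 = 3^( - 1 ) * 7^1*17^(-2 )*79^1 = 553/867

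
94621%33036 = 28549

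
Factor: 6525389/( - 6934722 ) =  - 2^(-1)*3^ ( - 1)*13^1 * 443^( - 1)*2609^( - 1 )*501953^1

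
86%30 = 26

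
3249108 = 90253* 36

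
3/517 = 3/517 = 0.01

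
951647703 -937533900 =14113803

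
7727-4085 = 3642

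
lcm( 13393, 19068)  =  1125012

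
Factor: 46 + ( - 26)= 20  =  2^2*5^1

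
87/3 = 29 = 29.00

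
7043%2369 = 2305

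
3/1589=3/1589 = 0.00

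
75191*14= 1052674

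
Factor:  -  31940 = -2^2*5^1*1597^1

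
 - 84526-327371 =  - 411897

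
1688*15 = 25320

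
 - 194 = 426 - 620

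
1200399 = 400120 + 800279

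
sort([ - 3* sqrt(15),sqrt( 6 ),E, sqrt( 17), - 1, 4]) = [-3 *sqrt ( 15),-1,sqrt( 6 ) , E,4,sqrt( 17 )]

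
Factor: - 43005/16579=-3^1 * 5^1*47^1*59^ ( - 1 ) * 61^1*281^(  -  1) 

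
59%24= 11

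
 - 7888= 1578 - 9466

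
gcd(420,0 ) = 420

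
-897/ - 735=299/245  =  1.22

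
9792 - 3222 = 6570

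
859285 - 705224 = 154061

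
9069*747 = 6774543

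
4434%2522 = 1912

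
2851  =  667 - -2184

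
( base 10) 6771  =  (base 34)5T5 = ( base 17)1675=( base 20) gib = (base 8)15163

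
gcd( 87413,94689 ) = 1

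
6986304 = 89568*78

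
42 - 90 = - 48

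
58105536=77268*752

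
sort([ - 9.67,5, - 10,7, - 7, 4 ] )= [ - 10, - 9.67, - 7, 4, 5 , 7] 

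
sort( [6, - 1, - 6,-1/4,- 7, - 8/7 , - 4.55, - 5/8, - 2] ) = [-7,-6 , - 4.55,-2,  -  8/7, - 1, - 5/8, - 1/4, 6]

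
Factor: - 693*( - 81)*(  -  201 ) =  - 11282733 = - 3^7*7^1*11^1*67^1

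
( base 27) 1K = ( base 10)47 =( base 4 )233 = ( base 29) 1I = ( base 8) 57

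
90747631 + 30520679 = 121268310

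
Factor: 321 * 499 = 160179 = 3^1*107^1*499^1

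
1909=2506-597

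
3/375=1/125 = 0.01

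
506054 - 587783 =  - 81729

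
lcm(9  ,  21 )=63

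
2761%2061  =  700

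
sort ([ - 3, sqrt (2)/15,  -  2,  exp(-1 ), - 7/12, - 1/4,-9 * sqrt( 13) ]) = [-9*sqrt ( 13), -3,-2 ,-7/12, - 1/4, sqrt(2)/15,exp(-1 ) ]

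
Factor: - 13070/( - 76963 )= 2^1 * 5^1 * 1307^1*76963^( - 1 )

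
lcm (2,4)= 4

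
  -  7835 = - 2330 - 5505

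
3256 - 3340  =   - 84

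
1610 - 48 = 1562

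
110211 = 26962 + 83249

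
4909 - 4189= 720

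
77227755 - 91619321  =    -  14391566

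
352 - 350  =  2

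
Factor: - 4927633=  - 1217^1*4049^1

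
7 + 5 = 12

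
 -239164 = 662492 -901656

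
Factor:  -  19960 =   -  2^3*5^1* 499^1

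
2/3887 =2/3887 = 0.00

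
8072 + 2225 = 10297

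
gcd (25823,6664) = 833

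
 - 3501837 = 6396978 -9898815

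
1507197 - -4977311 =6484508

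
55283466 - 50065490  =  5217976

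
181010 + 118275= 299285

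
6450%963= 672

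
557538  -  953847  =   - 396309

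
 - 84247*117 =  - 9856899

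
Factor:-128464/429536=-259/866  =  -2^( - 1)*7^1*37^1*433^( - 1)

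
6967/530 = 6967/530 = 13.15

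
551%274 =3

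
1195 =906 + 289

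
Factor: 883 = 883^1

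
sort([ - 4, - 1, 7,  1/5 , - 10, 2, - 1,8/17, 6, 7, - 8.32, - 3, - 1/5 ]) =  [ - 10, - 8.32, - 4,- 3, - 1,-1, - 1/5, 1/5,8/17,2, 6, 7,7]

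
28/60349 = 28/60349   =  0.00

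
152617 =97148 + 55469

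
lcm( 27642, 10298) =525198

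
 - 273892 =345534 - 619426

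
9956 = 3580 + 6376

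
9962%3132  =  566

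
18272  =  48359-30087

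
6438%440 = 278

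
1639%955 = 684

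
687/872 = 687/872 = 0.79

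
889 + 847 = 1736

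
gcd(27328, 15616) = 3904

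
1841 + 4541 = 6382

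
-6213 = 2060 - 8273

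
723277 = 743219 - 19942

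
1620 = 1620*1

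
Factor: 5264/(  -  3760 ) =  - 5^( - 1 )*7^1 = - 7/5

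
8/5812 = 2/1453=0.00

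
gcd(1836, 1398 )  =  6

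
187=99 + 88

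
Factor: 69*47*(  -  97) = -314571 = - 3^1 * 23^1*47^1*97^1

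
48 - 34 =14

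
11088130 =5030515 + 6057615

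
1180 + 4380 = 5560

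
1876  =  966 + 910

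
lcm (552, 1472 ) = 4416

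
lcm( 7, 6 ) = 42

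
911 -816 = 95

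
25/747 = 25/747=0.03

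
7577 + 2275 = 9852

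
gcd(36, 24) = 12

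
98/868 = 7/62  =  0.11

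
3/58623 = 1/19541 =0.00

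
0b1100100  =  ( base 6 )244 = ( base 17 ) 5f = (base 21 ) 4g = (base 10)100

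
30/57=10/19 = 0.53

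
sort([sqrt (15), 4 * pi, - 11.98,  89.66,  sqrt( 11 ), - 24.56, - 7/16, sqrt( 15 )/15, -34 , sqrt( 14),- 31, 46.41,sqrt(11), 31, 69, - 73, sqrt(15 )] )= [ - 73, - 34, - 31, -24.56,-11.98, - 7/16,sqrt( 15) /15, sqrt( 11), sqrt( 11),sqrt( 14), sqrt( 15),  sqrt (15 ), 4*pi,31, 46.41 , 69,89.66]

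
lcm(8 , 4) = 8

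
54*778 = 42012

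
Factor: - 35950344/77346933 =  - 11983448/25782311 = - 2^3 * 101^1 *1831^( - 1) * 14081^( - 1)*14831^1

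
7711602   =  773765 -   -  6937837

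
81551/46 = 1772 + 39/46 = 1772.85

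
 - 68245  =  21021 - 89266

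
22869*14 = 320166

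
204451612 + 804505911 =1008957523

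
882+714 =1596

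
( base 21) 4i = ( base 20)52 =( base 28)3I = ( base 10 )102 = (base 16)66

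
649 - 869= -220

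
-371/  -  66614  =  371/66614 = 0.01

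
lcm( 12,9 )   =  36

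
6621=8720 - 2099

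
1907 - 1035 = 872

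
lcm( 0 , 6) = 0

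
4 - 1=3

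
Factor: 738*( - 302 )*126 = - 2^3*3^4 * 7^1 * 41^1*151^1 =-28082376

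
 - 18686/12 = -9343/6 = - 1557.17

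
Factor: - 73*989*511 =-36892667 = -  7^1*23^1*43^1* 73^2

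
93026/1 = 93026 = 93026.00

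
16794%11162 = 5632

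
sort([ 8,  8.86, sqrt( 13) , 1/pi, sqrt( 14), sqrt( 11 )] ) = [ 1/pi, sqrt(11 ), sqrt(13), sqrt(14), 8, 8.86 ] 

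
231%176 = 55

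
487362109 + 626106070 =1113468179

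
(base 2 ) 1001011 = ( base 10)75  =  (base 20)3F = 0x4B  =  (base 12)63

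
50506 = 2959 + 47547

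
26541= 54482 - 27941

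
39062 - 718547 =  - 679485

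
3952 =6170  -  2218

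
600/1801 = 600/1801 = 0.33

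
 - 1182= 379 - 1561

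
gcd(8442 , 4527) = 9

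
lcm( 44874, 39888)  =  358992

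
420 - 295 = 125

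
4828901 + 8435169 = 13264070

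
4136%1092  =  860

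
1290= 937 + 353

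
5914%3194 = 2720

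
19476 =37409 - 17933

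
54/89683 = 54/89683=0.00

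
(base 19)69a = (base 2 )100100101011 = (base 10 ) 2347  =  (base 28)2rn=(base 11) 1844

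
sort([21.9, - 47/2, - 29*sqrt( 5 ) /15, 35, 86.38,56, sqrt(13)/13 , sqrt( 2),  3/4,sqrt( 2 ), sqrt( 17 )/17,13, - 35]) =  [-35, - 47/2,-29*sqrt(5 ) /15, sqrt( 17)/17, sqrt( 13)/13,3/4,sqrt( 2),sqrt( 2),  13,21.9, 35, 56, 86.38]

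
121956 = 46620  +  75336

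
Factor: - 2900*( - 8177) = 2^2*5^2*13^1*17^1*29^1*37^1 = 23713300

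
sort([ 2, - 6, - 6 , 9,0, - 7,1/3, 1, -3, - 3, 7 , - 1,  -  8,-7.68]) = [ - 8, - 7.68, - 7, - 6,  -  6,-3,-3,-1, 0,1/3,1,2, 7, 9]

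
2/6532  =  1/3266  =  0.00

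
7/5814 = 7/5814 = 0.00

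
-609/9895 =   -  609/9895 =- 0.06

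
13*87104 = 1132352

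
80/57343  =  80/57343  =  0.00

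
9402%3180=3042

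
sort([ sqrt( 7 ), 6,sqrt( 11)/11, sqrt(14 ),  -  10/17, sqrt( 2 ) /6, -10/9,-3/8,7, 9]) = [ - 10/9,-10/17,- 3/8,sqrt( 2)/6, sqrt(11 ) /11 , sqrt (7), sqrt(14), 6,7,9 ] 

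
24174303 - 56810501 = - 32636198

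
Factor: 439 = 439^1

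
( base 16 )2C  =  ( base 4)230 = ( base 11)40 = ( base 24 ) 1k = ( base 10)44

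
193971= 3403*57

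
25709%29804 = 25709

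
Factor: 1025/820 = 5/4 = 2^(-2)*5^1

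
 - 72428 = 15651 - 88079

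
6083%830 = 273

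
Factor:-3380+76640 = 73260=2^2*3^2*5^1*11^1*37^1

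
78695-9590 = 69105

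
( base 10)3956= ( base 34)3ec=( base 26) 5M4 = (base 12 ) 2358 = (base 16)f74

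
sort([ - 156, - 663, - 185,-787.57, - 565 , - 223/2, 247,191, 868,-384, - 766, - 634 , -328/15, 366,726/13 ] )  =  [ - 787.57 ,-766, - 663, - 634, - 565,-384, - 185, - 156,-223/2,-328/15,726/13, 191 , 247,366, 868 ]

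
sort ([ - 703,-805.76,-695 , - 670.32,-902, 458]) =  [-902, -805.76 , - 703, - 695,-670.32,458]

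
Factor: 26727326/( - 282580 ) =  - 2^( - 1 )*5^( - 1 )*41^1*71^( - 1)*199^ ( - 1)*325943^1= -13363663/141290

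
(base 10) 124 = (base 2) 1111100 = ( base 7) 235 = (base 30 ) 44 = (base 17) 75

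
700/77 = 9 + 1/11 = 9.09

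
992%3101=992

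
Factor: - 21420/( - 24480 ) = 2^(-3) * 7^1=   7/8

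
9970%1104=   34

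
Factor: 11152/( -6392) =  - 82/47   =  - 2^1*41^1 * 47^( - 1)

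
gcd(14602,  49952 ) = 14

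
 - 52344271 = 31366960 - 83711231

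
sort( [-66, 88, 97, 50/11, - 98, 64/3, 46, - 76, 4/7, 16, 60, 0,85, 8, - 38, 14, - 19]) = [-98, - 76, - 66, - 38, - 19, 0,  4/7, 50/11,  8, 14, 16,64/3,46, 60,  85, 88 , 97]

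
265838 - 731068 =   -  465230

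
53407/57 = 936+55/57 = 936.96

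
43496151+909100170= 952596321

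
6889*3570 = 24593730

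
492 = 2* 246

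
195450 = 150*1303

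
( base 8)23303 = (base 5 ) 304143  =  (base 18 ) 1cb5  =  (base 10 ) 9923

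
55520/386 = 143  +  161/193 = 143.83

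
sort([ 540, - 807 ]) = [ - 807, 540] 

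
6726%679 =615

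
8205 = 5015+3190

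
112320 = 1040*108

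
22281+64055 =86336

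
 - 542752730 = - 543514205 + 761475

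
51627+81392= 133019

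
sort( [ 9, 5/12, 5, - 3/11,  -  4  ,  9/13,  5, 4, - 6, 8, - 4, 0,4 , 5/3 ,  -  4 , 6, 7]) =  [ -6,  -  4, -4, - 4,-3/11, 0,5/12, 9/13, 5/3, 4,4, 5, 5, 6, 7,8,9]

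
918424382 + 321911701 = 1240336083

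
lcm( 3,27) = 27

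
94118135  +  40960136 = 135078271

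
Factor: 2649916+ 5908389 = 5^1*7^1*439^1*557^1 = 8558305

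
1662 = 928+734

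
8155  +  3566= 11721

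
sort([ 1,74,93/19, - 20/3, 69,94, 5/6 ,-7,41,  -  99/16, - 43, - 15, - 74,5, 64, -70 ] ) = [ - 74, - 70, - 43, - 15, - 7, - 20/3, - 99/16,5/6,1,93/19,5,41,64,  69 , 74, 94 ] 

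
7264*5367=38985888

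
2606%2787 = 2606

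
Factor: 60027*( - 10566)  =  -634245282 = - 2^1*3^3*11^1*17^1*107^1*587^1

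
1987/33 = 60  +  7/33 = 60.21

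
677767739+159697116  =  837464855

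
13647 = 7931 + 5716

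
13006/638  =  20  +  123/319 = 20.39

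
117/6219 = 13/691 = 0.02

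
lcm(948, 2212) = 6636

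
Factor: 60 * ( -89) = - 5340 = - 2^2 * 3^1*5^1*89^1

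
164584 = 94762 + 69822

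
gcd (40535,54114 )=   1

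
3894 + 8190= 12084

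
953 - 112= 841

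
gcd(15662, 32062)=82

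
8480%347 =152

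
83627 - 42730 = 40897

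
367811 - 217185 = 150626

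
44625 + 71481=116106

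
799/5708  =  799/5708 = 0.14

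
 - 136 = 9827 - 9963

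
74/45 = 1+ 29/45 = 1.64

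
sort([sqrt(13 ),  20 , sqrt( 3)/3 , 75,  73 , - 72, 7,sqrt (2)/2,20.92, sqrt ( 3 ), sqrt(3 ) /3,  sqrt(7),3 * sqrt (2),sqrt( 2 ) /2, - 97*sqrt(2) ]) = [ - 97 * sqrt( 2),-72 , sqrt(3)/3,sqrt(3 ) /3,sqrt(2)/2,sqrt( 2)/2,sqrt( 3),sqrt(7 ),sqrt(13),3*sqrt ( 2 ) , 7 , 20, 20.92,73,  75]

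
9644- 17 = 9627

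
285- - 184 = 469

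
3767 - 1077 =2690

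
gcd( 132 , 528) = 132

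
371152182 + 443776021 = 814928203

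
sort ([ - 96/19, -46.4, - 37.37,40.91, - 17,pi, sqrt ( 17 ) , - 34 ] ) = [  -  46.4, - 37.37 ,-34,-17, - 96/19, pi,sqrt( 17), 40.91 ] 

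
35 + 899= 934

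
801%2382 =801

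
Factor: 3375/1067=3^3*5^3*11^( - 1 ) * 97^( - 1 )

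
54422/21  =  54422/21 = 2591.52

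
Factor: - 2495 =-5^1 * 499^1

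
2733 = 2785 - 52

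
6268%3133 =2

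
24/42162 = 4/7027 = 0.00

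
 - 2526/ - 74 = 1263/37 = 34.14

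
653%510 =143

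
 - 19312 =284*( - 68 )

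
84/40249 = 84/40249 = 0.00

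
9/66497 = 9/66497 = 0.00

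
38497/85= 38497/85 = 452.91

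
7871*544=4281824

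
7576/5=1515 + 1/5  =  1515.20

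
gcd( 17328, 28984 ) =8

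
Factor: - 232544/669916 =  - 344/991 = - 2^3*43^1*991^( - 1 )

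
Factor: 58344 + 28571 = 86915= 5^1*17383^1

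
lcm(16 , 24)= 48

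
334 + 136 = 470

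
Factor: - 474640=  - 2^4*5^1  *17^1 * 349^1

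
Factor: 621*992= 616032 = 2^5*3^3* 23^1*31^1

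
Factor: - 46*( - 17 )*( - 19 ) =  - 14858 = - 2^1*17^1*19^1*23^1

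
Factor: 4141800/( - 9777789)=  - 460200/1086421 = - 2^3 * 3^1* 5^2 * 7^( -1)*13^1 * 59^1*155203^( - 1)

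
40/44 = 10/11 = 0.91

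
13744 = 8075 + 5669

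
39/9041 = 39/9041 = 0.00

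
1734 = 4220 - 2486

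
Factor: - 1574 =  - 2^1*787^1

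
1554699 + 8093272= 9647971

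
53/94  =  53/94= 0.56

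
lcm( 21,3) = 21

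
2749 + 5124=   7873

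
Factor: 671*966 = 648186 = 2^1*3^1*7^1 * 11^1*23^1*61^1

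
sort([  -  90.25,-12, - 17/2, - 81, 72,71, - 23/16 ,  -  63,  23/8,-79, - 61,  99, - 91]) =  [-91, - 90.25, - 81,  -  79 ,- 63, -61, - 12, - 17/2,  -  23/16, 23/8,71,72,  99] 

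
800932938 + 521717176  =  1322650114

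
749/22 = 34 + 1/22 =34.05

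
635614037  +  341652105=977266142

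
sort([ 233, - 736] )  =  [ - 736,  233 ]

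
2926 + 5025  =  7951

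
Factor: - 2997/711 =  - 3^2 * 37^1*79^( - 1) = - 333/79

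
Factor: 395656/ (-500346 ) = - 2^2*3^(-2)*7^( - 1 )*11^ (- 1 )*137^1=-  548/693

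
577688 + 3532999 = 4110687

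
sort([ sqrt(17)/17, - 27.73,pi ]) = [  -  27.73 , sqrt (17) /17, pi]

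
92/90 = 46/45 = 1.02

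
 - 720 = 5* ( - 144 )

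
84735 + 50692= 135427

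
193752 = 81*2392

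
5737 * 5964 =34215468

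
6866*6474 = 44450484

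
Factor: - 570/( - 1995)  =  2^1*7^( - 1 )  =  2/7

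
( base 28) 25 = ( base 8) 75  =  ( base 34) 1r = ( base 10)61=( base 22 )2H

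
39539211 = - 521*( - 75891)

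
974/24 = 40 + 7/12 = 40.58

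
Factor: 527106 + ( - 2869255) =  - 2342149= - 19^1*131^1*941^1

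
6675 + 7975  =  14650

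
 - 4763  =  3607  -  8370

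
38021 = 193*197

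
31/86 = 31/86 = 0.36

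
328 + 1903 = 2231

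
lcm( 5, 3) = 15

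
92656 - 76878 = 15778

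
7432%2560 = 2312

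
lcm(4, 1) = 4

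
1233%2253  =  1233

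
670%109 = 16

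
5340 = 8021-2681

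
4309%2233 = 2076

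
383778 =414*927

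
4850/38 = 2425/19 = 127.63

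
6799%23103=6799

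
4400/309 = 14 + 74/309  =  14.24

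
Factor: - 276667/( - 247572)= 2^( - 2 )*3^( - 2)*13^ (-1)*523^1 = 523/468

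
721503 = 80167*9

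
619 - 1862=- 1243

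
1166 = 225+941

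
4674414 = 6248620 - 1574206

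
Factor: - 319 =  - 11^1*29^1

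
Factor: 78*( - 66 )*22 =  - 113256 = - 2^3 *3^2 * 11^2*13^1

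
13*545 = 7085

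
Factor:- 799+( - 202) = -7^1*11^1*13^1 = - 1001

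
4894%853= 629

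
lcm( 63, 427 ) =3843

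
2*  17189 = 34378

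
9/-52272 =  - 1 +5807/5808 = - 0.00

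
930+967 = 1897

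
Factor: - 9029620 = - 2^2*5^1*451481^1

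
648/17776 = 81/2222  =  0.04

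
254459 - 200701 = 53758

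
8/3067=8/3067 = 0.00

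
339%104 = 27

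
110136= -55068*( - 2) 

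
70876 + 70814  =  141690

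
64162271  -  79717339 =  - 15555068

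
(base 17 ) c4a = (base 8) 6732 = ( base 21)80i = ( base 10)3546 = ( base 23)6G4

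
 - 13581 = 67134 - 80715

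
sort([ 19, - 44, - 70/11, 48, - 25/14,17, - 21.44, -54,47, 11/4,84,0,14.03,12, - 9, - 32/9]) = [ - 54, - 44, - 21.44, - 9, - 70/11, - 32/9, - 25/14,0, 11/4, 12, 14.03,17,19, 47, 48,84 ] 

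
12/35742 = 2/5957 = 0.00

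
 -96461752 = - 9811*9832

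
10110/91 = 111 + 9/91 = 111.10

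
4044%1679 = 686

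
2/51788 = 1/25894  =  0.00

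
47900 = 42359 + 5541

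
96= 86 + 10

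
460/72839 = 460/72839 = 0.01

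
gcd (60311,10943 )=1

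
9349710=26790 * 349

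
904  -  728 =176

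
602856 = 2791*216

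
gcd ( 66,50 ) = 2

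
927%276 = 99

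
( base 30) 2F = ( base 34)27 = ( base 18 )43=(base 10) 75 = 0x4B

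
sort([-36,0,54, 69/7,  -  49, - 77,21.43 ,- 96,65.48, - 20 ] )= [-96,-77 , - 49, - 36, -20, 0,69/7,21.43,54,65.48]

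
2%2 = 0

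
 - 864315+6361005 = 5496690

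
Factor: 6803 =6803^1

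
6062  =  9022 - 2960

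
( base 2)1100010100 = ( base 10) 788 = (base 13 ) 488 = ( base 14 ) 404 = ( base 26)148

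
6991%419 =287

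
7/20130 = 7/20130 = 0.00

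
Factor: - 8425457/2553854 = -2^(  -  1)*29^1*  290533^1*1276927^( - 1 )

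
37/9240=37/9240 = 0.00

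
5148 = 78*66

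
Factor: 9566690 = 2^1*5^1* 7^1  *  19^1* 7193^1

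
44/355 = 44/355=0.12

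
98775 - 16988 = 81787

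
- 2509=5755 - 8264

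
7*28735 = 201145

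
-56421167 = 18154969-74576136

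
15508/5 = 3101 + 3/5 = 3101.60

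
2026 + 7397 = 9423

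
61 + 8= 69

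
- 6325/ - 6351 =6325/6351 = 1.00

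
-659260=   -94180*7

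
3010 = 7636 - 4626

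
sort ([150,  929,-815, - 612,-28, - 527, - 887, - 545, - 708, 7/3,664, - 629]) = [ - 887, - 815, - 708,  -  629, -612,- 545,-527 , - 28, 7/3,150, 664,929 ]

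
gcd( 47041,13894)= 1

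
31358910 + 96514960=127873870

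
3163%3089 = 74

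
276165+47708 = 323873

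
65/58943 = 65/58943 = 0.00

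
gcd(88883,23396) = 1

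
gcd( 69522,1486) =2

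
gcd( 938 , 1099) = 7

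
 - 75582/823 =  - 75582/823 = - 91.84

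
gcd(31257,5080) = 1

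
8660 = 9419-759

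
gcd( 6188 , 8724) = 4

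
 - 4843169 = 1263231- 6106400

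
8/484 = 2/121 =0.02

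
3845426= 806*4771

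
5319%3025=2294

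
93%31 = 0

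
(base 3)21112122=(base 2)1010101111010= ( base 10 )5498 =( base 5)133443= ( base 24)9D2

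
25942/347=25942/347 = 74.76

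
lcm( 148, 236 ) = 8732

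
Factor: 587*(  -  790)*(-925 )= 2^1*5^3*37^1 * 79^1 * 587^1 = 428950250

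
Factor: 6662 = 2^1*3331^1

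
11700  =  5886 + 5814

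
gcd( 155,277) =1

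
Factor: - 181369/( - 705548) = 2^( - 2)*23^( - 1) * 67^1  *2707^1*7669^ (-1 ) 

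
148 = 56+92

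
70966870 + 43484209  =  114451079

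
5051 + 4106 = 9157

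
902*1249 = 1126598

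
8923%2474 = 1501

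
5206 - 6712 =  - 1506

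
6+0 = 6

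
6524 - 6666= - 142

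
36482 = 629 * 58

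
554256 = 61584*9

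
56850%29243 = 27607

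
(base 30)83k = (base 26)AL4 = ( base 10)7310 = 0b1110010001110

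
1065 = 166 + 899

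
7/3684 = 7/3684 = 0.00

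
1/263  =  1/263= 0.00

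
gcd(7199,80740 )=1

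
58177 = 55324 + 2853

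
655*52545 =34416975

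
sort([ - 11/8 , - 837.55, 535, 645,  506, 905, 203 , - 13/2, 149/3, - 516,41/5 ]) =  [ - 837.55, - 516, - 13/2, -11/8, 41/5, 149/3,203, 506,535 , 645, 905]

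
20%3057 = 20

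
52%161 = 52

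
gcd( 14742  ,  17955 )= 189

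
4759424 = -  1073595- - 5833019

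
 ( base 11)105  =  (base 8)176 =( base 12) A6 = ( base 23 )5B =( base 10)126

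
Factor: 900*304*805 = 220248000 = 2^6*3^2*5^3 * 7^1*19^1 * 23^1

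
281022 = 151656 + 129366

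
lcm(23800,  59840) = 2094400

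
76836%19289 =18969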